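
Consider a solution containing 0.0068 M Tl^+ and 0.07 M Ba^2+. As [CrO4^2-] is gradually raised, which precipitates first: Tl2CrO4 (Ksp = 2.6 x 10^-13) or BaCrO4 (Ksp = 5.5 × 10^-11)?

BaCrO4

Precipitation of each salt starts when its ion product equals its Ksp.
For Tl2CrO4: 2.6 x 10^-13 = (0.0068)^2 × [CrO4^2-]  ⇒  [CrO4^2-] = 5.6 × 10^-9 M.
For BaCrO4: 5.5 × 10^-11 = 0.07 × [CrO4^2-]  ⇒  [CrO4^2-] = 7.9 × 10^-10 M.
The salt with the lower threshold [CrO4^2-] precipitates first: BaCrO4.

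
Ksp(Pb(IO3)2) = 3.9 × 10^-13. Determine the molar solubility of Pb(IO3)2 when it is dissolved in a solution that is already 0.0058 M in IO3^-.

Pb(IO3)2(s) ⇌ Pb^2+(aq) + 2 IO3^-(aq)
Ksp = [Pb^2+][IO3^-]^2
Let s = moles of Pb(IO3)2 that dissolve per litre. [Pb^2+] = s, [IO3^-] = 0.0058 + 2s ≈ 0.0058 (Ksp is small, so little additional dissolves).
Ksp ≈ s × (0.0058)^2
s = 1.2 × 10^-8 M
Check: 2s = 2.3 x 10^-8 ≪ 0.0058, so the approximation is valid.

1.2 × 10^-8 M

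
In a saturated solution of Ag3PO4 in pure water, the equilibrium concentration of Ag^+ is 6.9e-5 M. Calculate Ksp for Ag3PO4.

Ag3PO4(s) ⇌ 3 Ag^+ + PO4^3-
Stoichiometry gives [PO4^3-] = (1/3)[Ag^+] = 2.30 x 10^-5 M.
Ksp = [Ag^+]^3[PO4^3-]
Ksp = (6.9 x 10^-5)^3 × 2.30 × 10^-5 = 7.6 × 10^-18

Ksp = 7.6e-18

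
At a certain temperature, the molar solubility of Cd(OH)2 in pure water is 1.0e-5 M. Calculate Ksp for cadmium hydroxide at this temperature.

Cd(OH)2(s) <=> Cd^2+ + 2 OH^-
With molar solubility s: [Cd^2+] = s, [OH^-] = 2s.
Ksp = [Cd^2+][OH^-]^2
So Ksp = s × (2s)^2 = 4s^3
Ksp = 4 × (1.0 x 10^-5)^3 = 4.0 × 10^-15

Ksp ≈ 4.0e-15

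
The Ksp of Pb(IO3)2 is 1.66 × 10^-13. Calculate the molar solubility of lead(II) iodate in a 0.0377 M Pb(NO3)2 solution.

Pb(IO3)2(s) ⇌ Pb^2+(aq) + 2 IO3^-(aq)
Ksp = [Pb^2+][IO3^-]^2
Let s = moles of Pb(IO3)2 that dissolve per litre. [Pb^2+] = 0.0377 + s ≈ 0.0377, [IO3^-] = 2s (since Pb^2+ from Pb(NO3)2 dominates).
Ksp ≈ 0.0377 × (2s)^2
s = 1.05 x 10^-6 M
Check: s = 1.0 x 10^-6 ≪ 0.0377, so the approximation is valid.

s ≈ 1.05e-6 M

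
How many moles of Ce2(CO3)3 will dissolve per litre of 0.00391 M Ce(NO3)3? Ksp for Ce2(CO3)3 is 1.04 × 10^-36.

Ce2(CO3)3(s) ⇌ 2 Ce^3+ + 3 CO3^2-
Ksp = [Ce^3+]^2[CO3^2-]^3
If s mol/L dissolves here, [Ce^3+] = 0.00391 + 2s ≈ 0.00391, [CO3^2-] = 3s (common-ion effect: Ce^3+ is already 0.00391 M).
Ksp ≈ (0.00391)^2 × (3s)^3
s = 1.36 × 10^-11 M
Check: 2s = 2.7 × 10^-11 ≪ 0.00391, so the approximation is valid.

s ≈ 1.36 × 10^-11 M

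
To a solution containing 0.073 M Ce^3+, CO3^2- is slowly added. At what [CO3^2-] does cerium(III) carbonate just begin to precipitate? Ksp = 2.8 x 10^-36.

[CO3^2-] = 8.1 × 10^-12 M

Ce2(CO3)3(s) ⇌ 2 Ce^3+ + 3 CO3^2-
Ksp = [Ce^3+]^2[CO3^2-]^3
Precipitation begins when Q = Ksp. With [Ce^3+] = 0.073 M:
2.8 x 10^-36 = (0.073)^2 × [CO3^2-]^3
[CO3^2-] = (2.8 x 10^-36 / 5.33 × 10^-3)^(1/3) = 8.1 × 10^-12 M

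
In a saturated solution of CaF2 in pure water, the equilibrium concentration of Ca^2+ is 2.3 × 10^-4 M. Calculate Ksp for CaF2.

4.9e-11

CaF2(s) <=> Ca^2+ + 2 F^-
Stoichiometry gives [F^-] = (2/1)[Ca^2+] = 4.60 × 10^-4 M.
Ksp = [Ca^2+][F^-]^2
Ksp = 2.3 x 10^-4 × (4.60 x 10^-4)^2 = 4.9 × 10^-11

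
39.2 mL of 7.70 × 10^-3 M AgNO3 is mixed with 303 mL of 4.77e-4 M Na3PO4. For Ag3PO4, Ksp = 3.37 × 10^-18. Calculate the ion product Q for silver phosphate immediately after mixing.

Total volume = 39.2 + 303 = 342.2 mL.
[Ag^+] = 7.70 x 10^-3 × (39.2/342.2) = 8.821 × 10^-4 M
[PO4^3-] = 4.77 × 10^-4 × (303/342.2) = 4.224 × 10^-4 M
Ag3PO4(s) ⇌ 3 Ag^+ + PO4^3-, so Q = [Ag^+]^3[PO4^3-]
Q = (8.821 × 10^-4)^3(4.224 x 10^-4) = 2.90 × 10^-13
Q > Ksp, so Ag3PO4 will precipitate.

2.90 × 10^-13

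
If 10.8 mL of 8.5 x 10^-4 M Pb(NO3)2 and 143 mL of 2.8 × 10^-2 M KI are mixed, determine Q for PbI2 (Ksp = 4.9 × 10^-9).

Q ≈ 4.0 × 10^-8

Total volume = 10.8 + 143 = 153.8 mL.
[Pb^2+] = 8.5 × 10^-4 × (10.8/153.8) = 5.97 × 10^-5 M
[I^-] = 2.8 × 10^-2 × (143/153.8) = 2.60 × 10^-2 M
PbI2(s) ⇌ Pb^2+(aq) + 2 I^-(aq), so Q = [Pb^2+][I^-]^2
Q = (5.97 × 10^-5)(2.60 x 10^-2)^2 = 4.0 × 10^-8
Q > Ksp, so PbI2 will precipitate.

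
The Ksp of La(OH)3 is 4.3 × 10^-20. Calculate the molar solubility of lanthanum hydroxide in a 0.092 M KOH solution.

5.5 x 10^-17 M

La(OH)3(s) ⇌ La^3+ + 3 OH^-
Ksp = [La^3+][OH^-]^3
Let s be the molar solubility in this solution. [La^3+] = s, [OH^-] = 0.092 + 3s ≈ 0.092 (since OH^- from KOH dominates).
Ksp ≈ s × (0.092)^3
s = 5.5 × 10^-17 M
Check: 3s = 1.7 × 10^-16 ≪ 0.092, so the approximation is valid.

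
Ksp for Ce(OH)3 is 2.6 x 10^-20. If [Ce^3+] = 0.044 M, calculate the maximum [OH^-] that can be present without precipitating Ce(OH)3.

[OH^-] ≈ 8.4e-7 M

Ce(OH)3(s) ⇌ Ce^3+(aq) + 3 OH^-(aq)
Ksp = [Ce^3+][OH^-]^3
Precipitation begins when Q = Ksp. With [Ce^3+] = 0.044 M:
2.6 x 10^-20 = (0.044) × [OH^-]^3
[OH^-] = (2.6 x 10^-20 / 4.4 × 10^-2)^(1/3) = 8.4 × 10^-7 M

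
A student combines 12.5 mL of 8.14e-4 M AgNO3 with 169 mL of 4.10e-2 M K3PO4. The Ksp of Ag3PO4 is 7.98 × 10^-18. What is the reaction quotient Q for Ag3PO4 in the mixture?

Total volume = 12.5 + 169 = 181.5 mL.
[Ag^+] = 8.14 × 10^-4 × (12.5/181.5) = 5.606 x 10^-5 M
[PO4^3-] = 4.10 x 10^-2 × (169/181.5) = 3.818 × 10^-2 M
Ag3PO4(s) ⇌ 3 Ag^+ + PO4^3-, so Q = [Ag^+]^3[PO4^3-]
Q = (5.606 × 10^-5)^3(3.818 × 10^-2) = 6.73 × 10^-15
Q > Ksp, so Ag3PO4 will precipitate.

Q ≈ 6.73e-15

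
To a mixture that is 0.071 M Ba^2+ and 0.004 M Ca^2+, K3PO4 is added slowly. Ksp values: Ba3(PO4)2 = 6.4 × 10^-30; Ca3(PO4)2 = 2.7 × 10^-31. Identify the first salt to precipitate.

Precipitation of each salt starts when its ion product equals its Ksp.
For Ba3(PO4)2: 6.4 × 10^-30 = (0.071)^3 × [PO4^3-]^2  ⇒  [PO4^3-] = 1.3 × 10^-13 M.
For Ca3(PO4)2: 2.7 × 10^-31 = (0.004)^3 × [PO4^3-]^2  ⇒  [PO4^3-] = 2.1 × 10^-12 M.
The salt with the lower threshold [PO4^3-] precipitates first: Ba3(PO4)2.

Ba3(PO4)2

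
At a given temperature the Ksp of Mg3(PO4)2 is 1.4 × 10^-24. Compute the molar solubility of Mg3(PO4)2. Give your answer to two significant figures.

s = 6.6 × 10^-6 M

Mg3(PO4)2(s) ⇌ 3 Mg^2+(aq) + 2 PO4^3-(aq)
Ksp = [Mg^2+]^3[PO4^3-]^2
If s mol/L of Mg3(PO4)2 dissolves, [Mg^2+] = 3s and [PO4^3-] = 2s.
Ksp = (3s)^3(2s)^2 = 108s^5
s^5 = 1.4 × 10^-24 / 108, so s = 6.6 × 10^-6 M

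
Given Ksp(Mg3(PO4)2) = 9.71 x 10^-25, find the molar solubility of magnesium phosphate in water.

s = 6.18 × 10^-6 M

Mg3(PO4)2(s) ⇌ 3 Mg^2+(aq) + 2 PO4^3-(aq)
Ksp = [Mg^2+]^3[PO4^3-]^2
Let s = molar solubility. Then [Mg^2+] = 3s and [PO4^3-] = 2s.
So Ksp = (3s)^3 × (2s)^2 = 108s^5
s^5 = 9.71 x 10^-25 / 108, so s = 6.18 × 10^-6 M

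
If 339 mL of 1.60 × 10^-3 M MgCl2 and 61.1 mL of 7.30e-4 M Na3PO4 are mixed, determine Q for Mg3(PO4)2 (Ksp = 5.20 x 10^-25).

3.10e-17

Total volume = 339 + 61.1 = 400.1 mL.
[Mg^2+] = 1.60 × 10^-3 × (339/400.1) = 1.356 x 10^-3 M
[PO4^3-] = 7.30 × 10^-4 × (61.1/400.1) = 1.115 × 10^-4 M
Mg3(PO4)2(s) ⇌ 3 Mg^2+(aq) + 2 PO4^3-(aq), so Q = [Mg^2+]^3[PO4^3-]^2
Q = (1.356 × 10^-3)^3(1.115 × 10^-4)^2 = 3.10 × 10^-17
Q > Ksp, so Mg3(PO4)2 will precipitate.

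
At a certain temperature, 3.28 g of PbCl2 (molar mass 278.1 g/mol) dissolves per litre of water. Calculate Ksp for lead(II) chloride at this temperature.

Molar solubility s = (3.28 g/L) / (278.1 g/mol) = 1.179 × 10^-2 M.
PbCl2(s) ⇌ Pb^2+ + 2 Cl^-
For each mole of PbCl2 that dissolves: [Pb^2+] = s, [Cl^-] = 2s.
Ksp = [Pb^2+][Cl^-]^2
Ksp = s(2s)^2 = 4s^3
Ksp = 4 × (1.179 × 10^-2)^3 = 6.56 × 10^-6

Ksp = 6.56e-6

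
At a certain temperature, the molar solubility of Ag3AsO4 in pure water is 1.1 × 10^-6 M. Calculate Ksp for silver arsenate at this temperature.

Ag3AsO4(s) ⇌ 3 Ag^+ + AsO4^3-
For each mole of Ag3AsO4 that dissolves: [Ag^+] = 3s, [AsO4^3-] = s.
Ksp = [Ag^+]^3[AsO4^3-]
Ksp = (3s)^3s = 27s^4
With s = 1.1 × 10^-6: Ksp = 4.0 × 10^-23

4.0e-23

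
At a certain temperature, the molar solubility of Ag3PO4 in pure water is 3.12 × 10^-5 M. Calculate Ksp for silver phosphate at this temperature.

Ag3PO4(s) ⇌ 3 Ag^+ + PO4^3-
If s mol/L of Ag3PO4 dissolves, [Ag^+] = 3s and [PO4^3-] = s.
Ksp = [Ag^+]^3[PO4^3-]
So Ksp = (3s)^3 × s = 27s^4
Ksp = 27 × (3.12 × 10^-5)^4 = 2.56 x 10^-17

Ksp = 2.56 × 10^-17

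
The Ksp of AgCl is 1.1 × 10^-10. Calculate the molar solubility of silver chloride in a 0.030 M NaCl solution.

AgCl(s) ⇌ Ag^+(aq) + Cl^-(aq)
Ksp = [Ag^+][Cl^-]
Let s be the molar solubility in this solution. [Ag^+] = s, [Cl^-] = 0.030 + s ≈ 0.030 (common-ion effect: Cl^- is already 0.030 M).
Ksp ≈ s × 0.030
s = 3.7 × 10^-9 M
Check: s = 3.7 × 10^-9 ≪ 0.030, so the approximation is valid.

s = 3.7e-9 M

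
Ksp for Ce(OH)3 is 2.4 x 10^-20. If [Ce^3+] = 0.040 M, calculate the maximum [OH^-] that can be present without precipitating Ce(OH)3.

[OH^-] ≈ 8.4e-7 M

Ce(OH)3(s) <=> Ce^3+ + 3 OH^-
Ksp = [Ce^3+][OH^-]^3
Precipitation begins when Q = Ksp. With [Ce^3+] = 0.040 M:
2.4 x 10^-20 = (0.040) × [OH^-]^3
[OH^-] = (2.4 x 10^-20 / 4.0 × 10^-2)^(1/3) = 8.4 × 10^-7 M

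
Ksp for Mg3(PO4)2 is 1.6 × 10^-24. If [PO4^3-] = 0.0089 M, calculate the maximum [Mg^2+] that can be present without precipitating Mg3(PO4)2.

[Mg^2+] ≈ 2.7 × 10^-7 M

Mg3(PO4)2(s) ⇌ 3 Mg^2+ + 2 PO4^3-
Ksp = [Mg^2+]^3[PO4^3-]^2
Precipitation begins when Q = Ksp. With [PO4^3-] = 0.0089 M:
1.6 × 10^-24 = (0.0089)^2 × [Mg^2+]^3
[Mg^2+] = (1.6 × 10^-24 / 7.92 × 10^-5)^(1/3) = 2.7 × 10^-7 M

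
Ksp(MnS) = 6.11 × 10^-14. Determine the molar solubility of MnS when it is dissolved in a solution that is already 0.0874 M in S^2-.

6.99 × 10^-13 M

MnS(s) <=> Mn^2+(aq) + S^2-(aq)
Ksp = [Mn^2+][S^2-]
Let s be the molar solubility in this solution. [Mn^2+] = s, [S^2-] = 0.0874 + s ≈ 0.0874 (Ksp is small, so little additional dissolves).
Ksp ≈ s × 0.0874
s = 6.99 × 10^-13 M
Check: s = 7.0 × 10^-13 ≪ 0.0874, so the approximation is valid.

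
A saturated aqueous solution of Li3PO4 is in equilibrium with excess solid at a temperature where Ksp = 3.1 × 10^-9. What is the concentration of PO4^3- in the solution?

Li3PO4(s) ⇌ 3 Li^+(aq) + PO4^3-(aq)
Ksp = [Li^+]^3[PO4^3-]
Let s = molar solubility. Then [Li^+] = 3s and [PO4^3-] = s.
Substituting: Ksp = (3s)^3s = 27s^4
s = (3.1 × 10^-9 / 27)^(1/4) = 3.27 × 10^-3 M
[PO4^3-] = s = 3.3 × 10^-3 M

3.3 x 10^-3 M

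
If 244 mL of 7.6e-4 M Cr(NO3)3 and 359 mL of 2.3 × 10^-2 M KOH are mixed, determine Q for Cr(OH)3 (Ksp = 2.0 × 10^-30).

7.9 × 10^-10

Total volume = 244 + 359 = 603 mL.
[Cr^3+] = 7.6 × 10^-4 × (244/603) = 3.08 × 10^-4 M
[OH^-] = 2.3 × 10^-2 × (359/603) = 1.37 × 10^-2 M
Cr(OH)3(s) ⇌ Cr^3+ + 3 OH^-, so Q = [Cr^3+][OH^-]^3
Q = (3.08 × 10^-4)(1.37 × 10^-2)^3 = 7.9 x 10^-10
Q > Ksp, so Cr(OH)3 will precipitate.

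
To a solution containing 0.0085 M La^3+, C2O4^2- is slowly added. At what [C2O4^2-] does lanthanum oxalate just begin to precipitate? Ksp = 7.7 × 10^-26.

La2(C2O4)3(s) ⇌ 2 La^3+ + 3 C2O4^2-
Ksp = [La^3+]^2[C2O4^2-]^3
Precipitation begins when Q = Ksp. With [La^3+] = 0.0085 M:
7.7 × 10^-26 = (0.0085)^2 × [C2O4^2-]^3
[C2O4^2-] = (7.7 × 10^-26 / 7.23 x 10^-5)^(1/3) = 1.0 x 10^-7 M

1.0 × 10^-7 M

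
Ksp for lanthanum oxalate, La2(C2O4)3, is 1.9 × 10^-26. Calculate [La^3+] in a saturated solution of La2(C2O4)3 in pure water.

La2(C2O4)3(s) <=> 2 La^3+ + 3 C2O4^2-
Ksp = [La^3+]^2[C2O4^2-]^3
With molar solubility s: [La^3+] = 2s, [C2O4^2-] = 3s.
Ksp = (2s)^2(3s)^3 = 108s^5
s = (1.9 × 10^-26 / 108)^(1/5) = 2.81 × 10^-6 M
[La^3+] = 2s = 5.6 x 10^-6 M

[La^3+] = 5.6e-6 M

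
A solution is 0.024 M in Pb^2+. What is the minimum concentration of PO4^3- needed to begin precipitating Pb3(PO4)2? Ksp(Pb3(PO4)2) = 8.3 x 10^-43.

Pb3(PO4)2(s) <=> 3 Pb^2+(aq) + 2 PO4^3-(aq)
Ksp = [Pb^2+]^3[PO4^3-]^2
Precipitation begins when Q = Ksp. With [Pb^2+] = 0.024 M:
8.3 x 10^-43 = (0.024)^3 × [PO4^3-]^2
[PO4^3-] = (8.3 x 10^-43 / 1.38 × 10^-5)^(1/2) = 2.5 × 10^-19 M

2.5e-19 M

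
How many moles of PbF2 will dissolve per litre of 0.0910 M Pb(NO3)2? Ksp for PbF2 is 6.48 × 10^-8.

PbF2(s) ⇌ Pb^2+(aq) + 2 F^-(aq)
Ksp = [Pb^2+][F^-]^2
Let s be the molar solubility in this solution. [Pb^2+] = 0.0910 + s ≈ 0.0910, [F^-] = 2s (since Pb^2+ from Pb(NO3)2 dominates).
Ksp ≈ 0.0910 × (2s)^2
s = 4.22 × 10^-4 M
Check: s = 4.2 x 10^-4 ≪ 0.0910, so the approximation is valid.

4.22 × 10^-4 M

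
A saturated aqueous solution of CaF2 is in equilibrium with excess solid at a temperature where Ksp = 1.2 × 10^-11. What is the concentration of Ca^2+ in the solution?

[Ca^2+] = 1.4 × 10^-4 M

CaF2(s) ⇌ Ca^2+(aq) + 2 F^-(aq)
Ksp = [Ca^2+][F^-]^2
If s mol/L of CaF2 dissolves, [Ca^2+] = s and [F^-] = 2s.
Ksp = s(2s)^2 = 4s^3
Solving, s = (1.2 × 10^-11/4)^(1/3) = 1.44 × 10^-4 M
[Ca^2+] = s = 1.4 × 10^-4 M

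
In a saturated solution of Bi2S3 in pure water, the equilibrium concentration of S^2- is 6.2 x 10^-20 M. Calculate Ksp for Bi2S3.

Bi2S3(s) ⇌ 2 Bi^3+(aq) + 3 S^2-(aq)
Stoichiometry gives [Bi^3+] = (2/3)[S^2-] = 4.13 x 10^-20 M.
Ksp = [Bi^3+]^2[S^2-]^3
Ksp = (4.13 × 10^-20)^2 × (6.2 × 10^-20)^3 = 4.1 x 10^-97

4.1 x 10^-97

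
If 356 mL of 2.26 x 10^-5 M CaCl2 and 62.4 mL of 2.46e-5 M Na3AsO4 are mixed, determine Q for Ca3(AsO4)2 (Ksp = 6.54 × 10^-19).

Total volume = 356 + 62.4 = 418.4 mL.
[Ca^2+] = 2.26 x 10^-5 × (356/418.4) = 1.923 x 10^-5 M
[AsO4^3-] = 2.46 × 10^-5 × (62.4/418.4) = 3.669 x 10^-6 M
Ca3(AsO4)2(s) ⇌ 3 Ca^2+ + 2 AsO4^3-, so Q = [Ca^2+]^3[AsO4^3-]^2
Q = (1.923 x 10^-5)^3(3.669 × 10^-6)^2 = 9.57 × 10^-26
Q < Ksp, so no precipitate of Ca3(AsO4)2 forms.

Q = 9.57e-26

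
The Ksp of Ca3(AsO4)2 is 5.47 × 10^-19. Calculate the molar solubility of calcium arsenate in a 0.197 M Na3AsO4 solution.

Ca3(AsO4)2(s) ⇌ 3 Ca^2+(aq) + 2 AsO4^3-(aq)
Ksp = [Ca^2+]^3[AsO4^3-]^2
Let s be the molar solubility in this solution. [Ca^2+] = 3s, [AsO4^3-] = 0.197 + 2s ≈ 0.197 (common-ion effect: AsO4^3- is already 0.197 M).
Ksp ≈ (3s)^3 × (0.197)^2
s = 8.05 × 10^-7 M
Check: 2s = 1.6 × 10^-6 ≪ 0.197, so the approximation is valid.

8.05 × 10^-7 M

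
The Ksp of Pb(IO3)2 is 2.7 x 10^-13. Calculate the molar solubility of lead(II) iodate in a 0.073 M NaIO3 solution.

Pb(IO3)2(s) ⇌ Pb^2+ + 2 IO3^-
Ksp = [Pb^2+][IO3^-]^2
If s mol/L dissolves here, [Pb^2+] = s, [IO3^-] = 0.073 + 2s ≈ 0.073 (common-ion effect: IO3^- is already 0.073 M).
Ksp ≈ s × (0.073)^2
s = 5.1 x 10^-11 M
Check: 2s = 1.0 × 10^-10 ≪ 0.073, so the approximation is valid.

5.1 × 10^-11 M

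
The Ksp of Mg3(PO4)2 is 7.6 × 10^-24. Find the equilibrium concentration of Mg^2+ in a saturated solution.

Mg3(PO4)2(s) <=> 3 Mg^2+(aq) + 2 PO4^3-(aq)
Ksp = [Mg^2+]^3[PO4^3-]^2
If s mol/L of Mg3(PO4)2 dissolves, [Mg^2+] = 3s and [PO4^3-] = 2s.
Ksp = (3s)^3(2s)^2 = 108s^5
s^5 = 7.6 × 10^-24 / 108, so s = 9.32 × 10^-6 M
[Mg^2+] = 3s = 2.8 x 10^-5 M

[Mg^2+] ≈ 2.8 x 10^-5 M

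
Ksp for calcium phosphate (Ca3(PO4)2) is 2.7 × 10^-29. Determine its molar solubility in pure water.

s = 7.6 × 10^-7 M

Ca3(PO4)2(s) ⇌ 3 Ca^2+ + 2 PO4^3-
Ksp = [Ca^2+]^3[PO4^3-]^2
With molar solubility s: [Ca^2+] = 3s, [PO4^3-] = 2s.
So Ksp = (3s)^3 × (2s)^2 = 108s^5
Solving, s = (2.7 × 10^-29/108)^(1/5) = 7.6 x 10^-7 M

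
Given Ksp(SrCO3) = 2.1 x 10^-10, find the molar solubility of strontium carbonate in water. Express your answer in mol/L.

SrCO3(s) ⇌ Sr^2+(aq) + CO3^2-(aq)
Ksp = [Sr^2+][CO3^2-]
Let s = molar solubility. Then [Sr^2+] = s and [CO3^2-] = s.
Ksp = s^2
s = √(2.1 x 10^-10) = 1.4 × 10^-5 M

s = 1.4 x 10^-5 M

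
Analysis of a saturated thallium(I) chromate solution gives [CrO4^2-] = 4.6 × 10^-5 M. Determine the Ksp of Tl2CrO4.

Ksp ≈ 3.9 × 10^-13

Tl2CrO4(s) ⇌ 2 Tl^+ + CrO4^2-
Stoichiometry gives [Tl^+] = (2/1)[CrO4^2-] = 9.20 x 10^-5 M.
Ksp = [Tl^+]^2[CrO4^2-]
Ksp = (9.20 x 10^-5)^2 × 4.6 x 10^-5 = 3.9 x 10^-13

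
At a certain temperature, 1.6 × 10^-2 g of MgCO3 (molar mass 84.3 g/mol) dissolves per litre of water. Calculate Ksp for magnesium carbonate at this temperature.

Molar solubility s = (1.6 x 10^-2 g/L) / (84.3 g/mol) = 1.90 x 10^-4 M.
MgCO3(s) ⇌ Mg^2+(aq) + CO3^2-(aq)
If s mol/L of MgCO3 dissolves, [Mg^2+] = s and [CO3^2-] = s.
Ksp = [Mg^2+][CO3^2-]
Ksp = s^2
With s = 1.90 × 10^-4: Ksp = 3.6 × 10^-8

Ksp ≈ 3.6 × 10^-8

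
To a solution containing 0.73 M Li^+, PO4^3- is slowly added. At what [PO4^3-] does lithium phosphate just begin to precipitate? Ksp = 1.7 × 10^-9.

[PO4^3-] ≈ 4.4 × 10^-9 M

Li3PO4(s) ⇌ 3 Li^+ + PO4^3-
Ksp = [Li^+]^3[PO4^3-]
Precipitation begins when Q = Ksp. With [Li^+] = 0.73 M:
1.7 × 10^-9 = (0.73)^3 × [PO4^3-]
[PO4^3-] = (1.7 × 10^-9 / 3.89 x 10^-1) = 4.4 x 10^-9 M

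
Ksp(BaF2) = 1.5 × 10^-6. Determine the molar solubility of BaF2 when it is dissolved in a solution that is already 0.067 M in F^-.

BaF2(s) ⇌ Ba^2+ + 2 F^-
Ksp = [Ba^2+][F^-]^2
If s mol/L dissolves here, [Ba^2+] = s, [F^-] = 0.067 + 2s ≈ 0.067 (common-ion effect: F^- is already 0.067 M).
Ksp ≈ s × (0.067)^2
s = 3.3 × 10^-4 M
Check: 2s = 6.7 × 10^-4 ≪ 0.067, so the approximation is valid.

3.3e-4 M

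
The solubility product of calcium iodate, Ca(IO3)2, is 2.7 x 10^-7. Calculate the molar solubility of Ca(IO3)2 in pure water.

Ca(IO3)2(s) ⇌ Ca^2+(aq) + 2 IO3^-(aq)
Ksp = [Ca^2+][IO3^-]^2
Let s = molar solubility. Then [Ca^2+] = s and [IO3^-] = 2s.
Substituting: Ksp = s(2s)^2 = 4s^3
s^3 = 2.7 x 10^-7 / 4, so s = 4.1 × 10^-3 M

s = 4.1 × 10^-3 M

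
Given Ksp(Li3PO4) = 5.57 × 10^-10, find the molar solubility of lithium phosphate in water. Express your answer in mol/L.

s = 2.13 × 10^-3 M

Li3PO4(s) ⇌ 3 Li^+ + PO4^3-
Ksp = [Li^+]^3[PO4^3-]
If s mol/L of Li3PO4 dissolves, [Li^+] = 3s and [PO4^3-] = s.
Ksp = (3s)^3s = 27s^4
Solving, s = (5.57 × 10^-10/27)^(1/4) = 2.13 x 10^-3 M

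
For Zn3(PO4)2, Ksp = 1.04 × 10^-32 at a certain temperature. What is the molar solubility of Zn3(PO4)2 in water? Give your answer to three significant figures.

s = 1.57e-7 M

Zn3(PO4)2(s) <=> 3 Zn^2+ + 2 PO4^3-
Ksp = [Zn^2+]^3[PO4^3-]^2
If s mol/L of Zn3(PO4)2 dissolves, [Zn^2+] = 3s and [PO4^3-] = 2s.
Substituting: Ksp = (3s)^3(2s)^2 = 108s^5
s = (1.04 × 10^-32 / 108)^(1/5) = 1.57 × 10^-7 M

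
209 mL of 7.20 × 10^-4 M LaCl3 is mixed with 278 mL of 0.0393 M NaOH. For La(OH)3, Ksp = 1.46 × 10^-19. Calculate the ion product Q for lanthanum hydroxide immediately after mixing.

Q = 3.49 x 10^-9

Total volume = 209 + 278 = 487 mL.
[La^3+] = 7.20 × 10^-4 × (209/487) = 3.090 × 10^-4 M
[OH^-] = 3.93 x 10^-2 × (278/487) = 2.243 x 10^-2 M
La(OH)3(s) ⇌ La^3+(aq) + 3 OH^-(aq), so Q = [La^3+][OH^-]^3
Q = (3.090 x 10^-4)(2.243 × 10^-2)^3 = 3.49 × 10^-9
Q > Ksp, so La(OH)3 will precipitate.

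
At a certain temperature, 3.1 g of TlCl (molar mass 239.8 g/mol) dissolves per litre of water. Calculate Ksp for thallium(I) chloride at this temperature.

Ksp ≈ 1.7e-4

Molar solubility s = (3.1 g/L) / (239.8 g/mol) = 1.29 x 10^-2 M.
TlCl(s) <=> Tl^+ + Cl^-
Let s = molar solubility. Then [Tl^+] = s and [Cl^-] = s.
Ksp = [Tl^+][Cl^-]
Ksp = s^2
With s = 1.29 x 10^-2: Ksp = 1.7 x 10^-4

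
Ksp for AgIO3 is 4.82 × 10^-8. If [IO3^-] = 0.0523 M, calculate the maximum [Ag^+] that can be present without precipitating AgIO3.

AgIO3(s) <=> Ag^+ + IO3^-
Ksp = [Ag^+][IO3^-]
Precipitation begins when Q = Ksp. With [IO3^-] = 0.0523 M:
4.82 × 10^-8 = (0.0523) × [Ag^+]
[Ag^+] = (4.82 × 10^-8 / 5.23 × 10^-2) = 9.22 x 10^-7 M

[Ag^+] = 9.22 × 10^-7 M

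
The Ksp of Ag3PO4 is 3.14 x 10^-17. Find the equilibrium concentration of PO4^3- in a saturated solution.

[PO4^3-] = 3.28 × 10^-5 M

Ag3PO4(s) <=> 3 Ag^+(aq) + PO4^3-(aq)
Ksp = [Ag^+]^3[PO4^3-]
If s mol/L of Ag3PO4 dissolves, [Ag^+] = 3s and [PO4^3-] = s.
Substituting: Ksp = (3s)^3s = 27s^4
Solving, s = (3.14 x 10^-17/27)^(1/4) = 3.284 × 10^-5 M
[PO4^3-] = s = 3.28 × 10^-5 M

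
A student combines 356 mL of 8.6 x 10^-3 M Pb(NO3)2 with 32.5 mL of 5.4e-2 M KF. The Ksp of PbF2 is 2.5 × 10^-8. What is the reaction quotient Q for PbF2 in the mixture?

Q ≈ 1.6 × 10^-7

Total volume = 356 + 32.5 = 388.5 mL.
[Pb^2+] = 8.6 x 10^-3 × (356/388.5) = 7.88 × 10^-3 M
[F^-] = 5.4 × 10^-2 × (32.5/388.5) = 4.52 × 10^-3 M
PbF2(s) <=> Pb^2+ + 2 F^-, so Q = [Pb^2+][F^-]^2
Q = (7.88 x 10^-3)(4.52 × 10^-3)^2 = 1.6 × 10^-7
Q > Ksp, so PbF2 will precipitate.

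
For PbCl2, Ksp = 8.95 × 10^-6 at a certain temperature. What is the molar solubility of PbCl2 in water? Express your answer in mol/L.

1.31 × 10^-2 M

PbCl2(s) <=> Pb^2+(aq) + 2 Cl^-(aq)
Ksp = [Pb^2+][Cl^-]^2
With molar solubility s: [Pb^2+] = s, [Cl^-] = 2s.
Ksp = s(2s)^2 = 4s^3
Solving, s = (8.95 × 10^-6/4)^(1/3) = 1.31 × 10^-2 M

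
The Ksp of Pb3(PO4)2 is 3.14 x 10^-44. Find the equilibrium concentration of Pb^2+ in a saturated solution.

[Pb^2+] ≈ 2.34e-9 M

Pb3(PO4)2(s) <=> 3 Pb^2+(aq) + 2 PO4^3-(aq)
Ksp = [Pb^2+]^3[PO4^3-]^2
If s mol/L of Pb3(PO4)2 dissolves, [Pb^2+] = 3s and [PO4^3-] = 2s.
So Ksp = (3s)^3 × (2s)^2 = 108s^5
s^5 = 3.14 x 10^-44 / 108, so s = 7.811 x 10^-10 M
[Pb^2+] = 3s = 2.34 × 10^-9 M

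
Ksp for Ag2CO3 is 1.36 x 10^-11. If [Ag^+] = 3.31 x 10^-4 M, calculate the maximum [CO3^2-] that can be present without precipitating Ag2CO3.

1.24e-4 M

Ag2CO3(s) ⇌ 2 Ag^+ + CO3^2-
Ksp = [Ag^+]^2[CO3^2-]
Precipitation begins when Q = Ksp. With [Ag^+] = 3.31 x 10^-4 M:
1.36 x 10^-11 = (3.31 x 10^-4)^2 × [CO3^2-]
[CO3^2-] = (1.36 x 10^-11 / 1.096 × 10^-7) = 1.24 × 10^-4 M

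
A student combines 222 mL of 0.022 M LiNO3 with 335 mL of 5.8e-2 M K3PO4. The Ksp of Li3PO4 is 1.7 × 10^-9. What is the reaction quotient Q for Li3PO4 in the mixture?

Total volume = 222 + 335 = 557 mL.
[Li^+] = 2.2 x 10^-2 × (222/557) = 8.77 x 10^-3 M
[PO4^3-] = 5.8 x 10^-2 × (335/557) = 3.49 x 10^-2 M
Li3PO4(s) ⇌ 3 Li^+ + PO4^3-, so Q = [Li^+]^3[PO4^3-]
Q = (8.77 × 10^-3)^3(3.49 × 10^-2) = 2.4 x 10^-8
Q > Ksp, so Li3PO4 will precipitate.

Q ≈ 2.4 × 10^-8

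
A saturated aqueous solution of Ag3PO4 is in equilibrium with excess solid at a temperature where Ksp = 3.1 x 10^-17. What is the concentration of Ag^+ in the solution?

[Ag^+] ≈ 9.8 x 10^-5 M

Ag3PO4(s) <=> 3 Ag^+ + PO4^3-
Ksp = [Ag^+]^3[PO4^3-]
If s mol/L of Ag3PO4 dissolves, [Ag^+] = 3s and [PO4^3-] = s.
So Ksp = (3s)^3 × s = 27s^4
Solving, s = (3.1 x 10^-17/27)^(1/4) = 3.27 x 10^-5 M
[Ag^+] = 3s = 9.8 x 10^-5 M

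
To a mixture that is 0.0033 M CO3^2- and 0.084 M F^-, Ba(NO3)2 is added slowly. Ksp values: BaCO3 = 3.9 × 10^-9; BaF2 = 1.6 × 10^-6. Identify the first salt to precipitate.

Precipitation of each salt starts when its ion product equals its Ksp.
For BaCO3: 3.9 × 10^-9 = 0.0033 × [Ba^2+]  ⇒  [Ba^2+] = 1.2 x 10^-6 M.
For BaF2: 1.6 × 10^-6 = (0.084)^2 × [Ba^2+]  ⇒  [Ba^2+] = 2.3 × 10^-4 M.
The salt with the lower threshold [Ba^2+] precipitates first: BaCO3.

BaCO3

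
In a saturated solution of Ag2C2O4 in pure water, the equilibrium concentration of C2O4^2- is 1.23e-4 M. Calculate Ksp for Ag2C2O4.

Ksp ≈ 7.44e-12

Ag2C2O4(s) ⇌ 2 Ag^+(aq) + C2O4^2-(aq)
Stoichiometry gives [Ag^+] = (2/1)[C2O4^2-] = 2.460 × 10^-4 M.
Ksp = [Ag^+]^2[C2O4^2-]
Ksp = (2.460 x 10^-4)^2 × 1.23 × 10^-4 = 7.44 x 10^-12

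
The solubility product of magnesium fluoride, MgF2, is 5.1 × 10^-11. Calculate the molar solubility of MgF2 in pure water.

s ≈ 2.3 × 10^-4 M

MgF2(s) ⇌ Mg^2+(aq) + 2 F^-(aq)
Ksp = [Mg^2+][F^-]^2
Let s = molar solubility. Then [Mg^2+] = s and [F^-] = 2s.
Ksp = s(2s)^2 = 4s^3
s^3 = 5.1 × 10^-11 / 4, so s = 2.3 × 10^-4 M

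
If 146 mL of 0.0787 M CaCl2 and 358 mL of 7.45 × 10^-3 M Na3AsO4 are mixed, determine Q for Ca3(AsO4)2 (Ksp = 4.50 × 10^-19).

Total volume = 146 + 358 = 504 mL.
[Ca^2+] = 7.87 × 10^-2 × (146/504) = 2.280 × 10^-2 M
[AsO4^3-] = 7.45 × 10^-3 × (358/504) = 5.292 × 10^-3 M
Ca3(AsO4)2(s) ⇌ 3 Ca^2+ + 2 AsO4^3-, so Q = [Ca^2+]^3[AsO4^3-]^2
Q = (2.280 × 10^-2)^3(5.292 × 10^-3)^2 = 3.32 × 10^-10
Q > Ksp, so Ca3(AsO4)2 will precipitate.

Q = 3.32e-10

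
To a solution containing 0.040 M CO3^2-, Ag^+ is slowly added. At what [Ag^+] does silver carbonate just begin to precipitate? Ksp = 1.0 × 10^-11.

Ag2CO3(s) ⇌ 2 Ag^+ + CO3^2-
Ksp = [Ag^+]^2[CO3^2-]
Precipitation begins when Q = Ksp. With [CO3^2-] = 0.040 M:
1.0 × 10^-11 = (0.040) × [Ag^+]^2
[Ag^+] = (1.0 × 10^-11 / 4.0 × 10^-2)^(1/2) = 1.6 × 10^-5 M

[Ag^+] = 1.6 x 10^-5 M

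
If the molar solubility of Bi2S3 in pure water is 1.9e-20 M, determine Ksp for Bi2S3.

Ksp = 2.7e-97

Bi2S3(s) <=> 2 Bi^3+(aq) + 3 S^2-(aq)
With molar solubility s: [Bi^3+] = 2s, [S^2-] = 3s.
Ksp = [Bi^3+]^2[S^2-]^3
So Ksp = (2s)^2 × (3s)^3 = 108s^5
Ksp = 108 × (1.9 × 10^-20)^5 = 2.7 x 10^-97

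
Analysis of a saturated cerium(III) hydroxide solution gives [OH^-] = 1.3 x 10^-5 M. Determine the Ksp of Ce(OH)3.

Ksp ≈ 9.5 × 10^-21

Ce(OH)3(s) ⇌ Ce^3+ + 3 OH^-
Stoichiometry gives [Ce^3+] = (1/3)[OH^-] = 4.33 x 10^-6 M.
Ksp = [Ce^3+][OH^-]^3
Ksp = 4.33 x 10^-6 × (1.3 × 10^-5)^3 = 9.5 × 10^-21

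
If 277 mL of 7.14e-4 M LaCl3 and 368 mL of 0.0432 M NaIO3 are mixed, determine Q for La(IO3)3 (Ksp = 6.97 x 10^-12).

Q ≈ 4.59e-9

Total volume = 277 + 368 = 645 mL.
[La^3+] = 7.14 × 10^-4 × (277/645) = 3.066 × 10^-4 M
[IO3^-] = 4.32 × 10^-2 × (368/645) = 2.465 × 10^-2 M
La(IO3)3(s) <=> La^3+(aq) + 3 IO3^-(aq), so Q = [La^3+][IO3^-]^3
Q = (3.066 × 10^-4)(2.465 × 10^-2)^3 = 4.59 × 10^-9
Q > Ksp, so La(IO3)3 will precipitate.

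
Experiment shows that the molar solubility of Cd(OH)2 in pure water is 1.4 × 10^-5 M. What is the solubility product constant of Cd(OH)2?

Cd(OH)2(s) ⇌ Cd^2+(aq) + 2 OH^-(aq)
For each mole of Cd(OH)2 that dissolves: [Cd^2+] = s, [OH^-] = 2s.
Ksp = [Cd^2+][OH^-]^2
Substituting: Ksp = s(2s)^2 = 4s^3
Ksp = 4 × (1.4 x 10^-5)^3 = 1.1 × 10^-14

Ksp = 1.1 × 10^-14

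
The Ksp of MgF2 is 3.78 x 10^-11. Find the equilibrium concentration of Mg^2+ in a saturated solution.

MgF2(s) ⇌ Mg^2+(aq) + 2 F^-(aq)
Ksp = [Mg^2+][F^-]^2
If s mol/L of MgF2 dissolves, [Mg^2+] = s and [F^-] = 2s.
So Ksp = s × (2s)^2 = 4s^3
Solving, s = (3.78 x 10^-11/4)^(1/3) = 2.114 x 10^-4 M
[Mg^2+] = s = 2.11 × 10^-4 M

2.11e-4 M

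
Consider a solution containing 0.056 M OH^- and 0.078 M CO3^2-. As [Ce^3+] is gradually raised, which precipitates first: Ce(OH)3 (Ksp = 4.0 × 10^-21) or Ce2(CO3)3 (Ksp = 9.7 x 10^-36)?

Precipitation of each salt starts when its ion product equals its Ksp.
For Ce(OH)3: 4.0 × 10^-21 = (0.056)^3 × [Ce^3+]  ⇒  [Ce^3+] = 2.3 × 10^-17 M.
For Ce2(CO3)3: 9.7 x 10^-36 = (0.078)^3 × [Ce^3+]^2  ⇒  [Ce^3+] = 1.4 x 10^-16 M.
The salt with the lower threshold [Ce^3+] precipitates first: Ce(OH)3.

Ce(OH)3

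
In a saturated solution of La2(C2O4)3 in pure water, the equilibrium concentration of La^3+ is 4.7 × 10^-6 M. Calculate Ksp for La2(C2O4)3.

La2(C2O4)3(s) ⇌ 2 La^3+ + 3 C2O4^2-
Stoichiometry gives [C2O4^2-] = (3/2)[La^3+] = 7.05 × 10^-6 M.
Ksp = [La^3+]^2[C2O4^2-]^3
Ksp = (4.7 × 10^-6)^2 × (7.05 × 10^-6)^3 = 7.7 × 10^-27

7.7 × 10^-27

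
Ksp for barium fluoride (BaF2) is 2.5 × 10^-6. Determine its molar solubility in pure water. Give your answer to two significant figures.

s = 8.5 x 10^-3 M

BaF2(s) ⇌ Ba^2+ + 2 F^-
Ksp = [Ba^2+][F^-]^2
For each mole of BaF2 that dissolves: [Ba^2+] = s, [F^-] = 2s.
So Ksp = s × (2s)^2 = 4s^3
s^3 = 2.5 × 10^-6 / 4, so s = 8.5 × 10^-3 M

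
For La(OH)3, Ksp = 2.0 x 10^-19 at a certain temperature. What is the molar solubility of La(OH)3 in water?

s ≈ 9.3 × 10^-6 M

La(OH)3(s) ⇌ La^3+ + 3 OH^-
Ksp = [La^3+][OH^-]^3
With molar solubility s: [La^3+] = s, [OH^-] = 3s.
So Ksp = s × (3s)^3 = 27s^4
Solving, s = (2.0 x 10^-19/27)^(1/4) = 9.3 x 10^-6 M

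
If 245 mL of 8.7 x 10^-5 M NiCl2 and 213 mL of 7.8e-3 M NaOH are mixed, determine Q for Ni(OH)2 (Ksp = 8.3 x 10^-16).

Total volume = 245 + 213 = 458 mL.
[Ni^2+] = 8.7 × 10^-5 × (245/458) = 4.65 × 10^-5 M
[OH^-] = 7.8 × 10^-3 × (213/458) = 3.63 × 10^-3 M
Ni(OH)2(s) <=> Ni^2+(aq) + 2 OH^-(aq), so Q = [Ni^2+][OH^-]^2
Q = (4.65 × 10^-5)(3.63 × 10^-3)^2 = 6.1 x 10^-10
Q > Ksp, so Ni(OH)2 will precipitate.

6.1 × 10^-10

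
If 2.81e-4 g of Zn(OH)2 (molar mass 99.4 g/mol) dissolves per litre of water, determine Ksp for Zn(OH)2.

Ksp = 9.04 × 10^-17

Molar solubility s = (2.81 × 10^-4 g/L) / (99.4 g/mol) = 2.827 × 10^-6 M.
Zn(OH)2(s) ⇌ Zn^2+ + 2 OH^-
For each mole of Zn(OH)2 that dissolves: [Zn^2+] = s, [OH^-] = 2s.
Ksp = [Zn^2+][OH^-]^2
So Ksp = s × (2s)^2 = 4s^3
With s = 2.827 × 10^-6: Ksp = 9.04 × 10^-17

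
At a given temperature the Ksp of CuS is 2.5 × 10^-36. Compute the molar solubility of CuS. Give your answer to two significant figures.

CuS(s) ⇌ Cu^2+ + S^2-
Ksp = [Cu^2+][S^2-]
If s mol/L of CuS dissolves, [Cu^2+] = s and [S^2-] = s.
Ksp = s × s = s^2
s = (2.5 × 10^-36)^(1/2) = 1.6 × 10^-18 M

s ≈ 1.6e-18 M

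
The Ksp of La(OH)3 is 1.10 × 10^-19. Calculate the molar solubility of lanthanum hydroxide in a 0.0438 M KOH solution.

La(OH)3(s) ⇌ La^3+ + 3 OH^-
Ksp = [La^3+][OH^-]^3
If s mol/L dissolves here, [La^3+] = s, [OH^-] = 0.0438 + 3s ≈ 0.0438 (common-ion effect: OH^- is already 0.0438 M).
Ksp ≈ s × (0.0438)^3
s = 1.31 × 10^-15 M
Check: 3s = 3.9 × 10^-15 ≪ 0.0438, so the approximation is valid.

s ≈ 1.31e-15 M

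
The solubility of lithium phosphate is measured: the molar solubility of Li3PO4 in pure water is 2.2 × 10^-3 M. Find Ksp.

6.3e-10

Li3PO4(s) ⇌ 3 Li^+ + PO4^3-
For each mole of Li3PO4 that dissolves: [Li^+] = 3s, [PO4^3-] = s.
Ksp = [Li^+]^3[PO4^3-]
Substituting: Ksp = (3s)^3s = 27s^4
Ksp = 27 × (2.2 × 10^-3)^4 = 6.3 × 10^-10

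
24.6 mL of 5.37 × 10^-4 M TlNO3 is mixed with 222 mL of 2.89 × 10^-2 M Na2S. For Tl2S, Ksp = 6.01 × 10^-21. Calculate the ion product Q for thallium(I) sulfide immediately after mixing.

Q = 7.47 × 10^-11

Total volume = 24.6 + 222 = 246.6 mL.
[Tl^+] = 5.37 × 10^-4 × (24.6/246.6) = 5.357 × 10^-5 M
[S^2-] = 2.89 x 10^-2 × (222/246.6) = 2.602 × 10^-2 M
Tl2S(s) <=> 2 Tl^+(aq) + S^2-(aq), so Q = [Tl^+]^2[S^2-]
Q = (5.357 × 10^-5)^2(2.602 × 10^-2) = 7.47 x 10^-11
Q > Ksp, so Tl2S will precipitate.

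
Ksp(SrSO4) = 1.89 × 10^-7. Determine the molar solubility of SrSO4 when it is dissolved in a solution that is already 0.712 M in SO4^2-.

SrSO4(s) ⇌ Sr^2+(aq) + SO4^2-(aq)
Ksp = [Sr^2+][SO4^2-]
Let s be the molar solubility in this solution. [Sr^2+] = s, [SO4^2-] = 0.712 + s ≈ 0.712 (since the SO4^2- already present dominates).
Ksp ≈ s × 0.712
s = 2.65 × 10^-7 M
Check: s = 2.7 × 10^-7 ≪ 0.712, so the approximation is valid.

s ≈ 2.65 × 10^-7 M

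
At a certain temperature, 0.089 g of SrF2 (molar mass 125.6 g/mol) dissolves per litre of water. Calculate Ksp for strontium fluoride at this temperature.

Ksp ≈ 1.4 × 10^-9

Molar solubility s = (8.9 × 10^-2 g/L) / (125.6 g/mol) = 7.09 × 10^-4 M.
SrF2(s) <=> Sr^2+(aq) + 2 F^-(aq)
For each mole of SrF2 that dissolves: [Sr^2+] = s, [F^-] = 2s.
Ksp = [Sr^2+][F^-]^2
So Ksp = s × (2s)^2 = 4s^3
With s = 7.09 x 10^-4: Ksp = 1.4 × 10^-9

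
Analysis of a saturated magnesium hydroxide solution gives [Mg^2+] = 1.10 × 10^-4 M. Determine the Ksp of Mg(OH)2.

Mg(OH)2(s) ⇌ Mg^2+(aq) + 2 OH^-(aq)
Stoichiometry gives [OH^-] = (2/1)[Mg^2+] = 2.200 × 10^-4 M.
Ksp = [Mg^2+][OH^-]^2
Ksp = 1.10 x 10^-4 × (2.200 × 10^-4)^2 = 5.32 x 10^-12

5.32e-12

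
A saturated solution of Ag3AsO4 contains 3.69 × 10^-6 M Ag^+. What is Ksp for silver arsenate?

Ag3AsO4(s) ⇌ 3 Ag^+(aq) + AsO4^3-(aq)
Stoichiometry gives [AsO4^3-] = (1/3)[Ag^+] = 1.230 x 10^-6 M.
Ksp = [Ag^+]^3[AsO4^3-]
Ksp = (3.69 × 10^-6)^3 × 1.230 x 10^-6 = 6.18 × 10^-23

Ksp = 6.18e-23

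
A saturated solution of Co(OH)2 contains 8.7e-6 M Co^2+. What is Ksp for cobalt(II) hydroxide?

2.6 × 10^-15

Co(OH)2(s) ⇌ Co^2+(aq) + 2 OH^-(aq)
Stoichiometry gives [OH^-] = (2/1)[Co^2+] = 1.74 × 10^-5 M.
Ksp = [Co^2+][OH^-]^2
Ksp = 8.7 × 10^-6 × (1.74 × 10^-5)^2 = 2.6 x 10^-15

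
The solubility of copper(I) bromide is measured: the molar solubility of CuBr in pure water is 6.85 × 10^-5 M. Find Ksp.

CuBr(s) <=> Cu^+ + Br^-
With molar solubility s: [Cu^+] = s, [Br^-] = s.
Ksp = [Cu^+][Br^-]
Ksp = s × s = s^2
Ksp = (6.85 x 10^-5)^2 = 4.69 × 10^-9

Ksp = 4.69 x 10^-9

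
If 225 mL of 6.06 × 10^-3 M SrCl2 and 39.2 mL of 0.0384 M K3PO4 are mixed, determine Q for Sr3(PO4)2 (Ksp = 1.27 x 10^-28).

Q ≈ 4.46 × 10^-12

Total volume = 225 + 39.2 = 264.2 mL.
[Sr^2+] = 6.06 x 10^-3 × (225/264.2) = 5.161 × 10^-3 M
[PO4^3-] = 3.84 × 10^-2 × (39.2/264.2) = 5.698 × 10^-3 M
Sr3(PO4)2(s) ⇌ 3 Sr^2+(aq) + 2 PO4^3-(aq), so Q = [Sr^2+]^3[PO4^3-]^2
Q = (5.161 × 10^-3)^3(5.698 × 10^-3)^2 = 4.46 × 10^-12
Q > Ksp, so Sr3(PO4)2 will precipitate.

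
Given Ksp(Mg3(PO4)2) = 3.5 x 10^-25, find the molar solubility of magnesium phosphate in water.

s ≈ 5.0 x 10^-6 M

Mg3(PO4)2(s) <=> 3 Mg^2+ + 2 PO4^3-
Ksp = [Mg^2+]^3[PO4^3-]^2
With molar solubility s: [Mg^2+] = 3s, [PO4^3-] = 2s.
Substituting: Ksp = (3s)^3(2s)^2 = 108s^5
Solving, s = (3.5 x 10^-25/108)^(1/5) = 5.0 x 10^-6 M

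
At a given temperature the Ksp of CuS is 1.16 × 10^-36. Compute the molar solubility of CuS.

CuS(s) ⇌ Cu^2+ + S^2-
Ksp = [Cu^2+][S^2-]
Let s = molar solubility. Then [Cu^2+] = s and [S^2-] = s.
Ksp = s^2
s = (1.16 × 10^-36)^(1/2) = 1.08 × 10^-18 M

s ≈ 1.08e-18 M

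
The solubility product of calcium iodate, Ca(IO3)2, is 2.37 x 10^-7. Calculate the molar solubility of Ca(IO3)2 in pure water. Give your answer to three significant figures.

Ca(IO3)2(s) ⇌ Ca^2+(aq) + 2 IO3^-(aq)
Ksp = [Ca^2+][IO3^-]^2
For each mole of Ca(IO3)2 that dissolves: [Ca^2+] = s, [IO3^-] = 2s.
Substituting: Ksp = s(2s)^2 = 4s^3
s^3 = 2.37 x 10^-7 / 4, so s = 3.90 × 10^-3 M

3.90 × 10^-3 M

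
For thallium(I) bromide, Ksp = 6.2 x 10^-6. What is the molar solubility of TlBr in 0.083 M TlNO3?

TlBr(s) <=> Tl^+(aq) + Br^-(aq)
Ksp = [Tl^+][Br^-]
Let s be the molar solubility in this solution. [Tl^+] = 0.083 + s ≈ 0.083, [Br^-] = s (since Tl^+ from TlNO3 dominates).
Ksp ≈ 0.083 × s
s = 7.5 x 10^-5 M
Check: s = 7.5 x 10^-5 ≪ 0.083, so the approximation is valid.

7.5e-5 M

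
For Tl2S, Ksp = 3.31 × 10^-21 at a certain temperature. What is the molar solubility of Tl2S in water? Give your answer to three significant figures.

9.39 × 10^-8 M

Tl2S(s) <=> 2 Tl^+(aq) + S^2-(aq)
Ksp = [Tl^+]^2[S^2-]
For each mole of Tl2S that dissolves: [Tl^+] = 2s, [S^2-] = s.
So Ksp = (2s)^2 × s = 4s^3
Solving, s = (3.31 × 10^-21/4)^(1/3) = 9.39 x 10^-8 M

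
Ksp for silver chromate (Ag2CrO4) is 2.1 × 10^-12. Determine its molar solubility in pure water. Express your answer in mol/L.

s ≈ 8.1e-5 M

Ag2CrO4(s) <=> 2 Ag^+(aq) + CrO4^2-(aq)
Ksp = [Ag^+]^2[CrO4^2-]
Let s = molar solubility. Then [Ag^+] = 2s and [CrO4^2-] = s.
Ksp = (2s)^2s = 4s^3
s^3 = 2.1 × 10^-12 / 4, so s = 8.1 × 10^-5 M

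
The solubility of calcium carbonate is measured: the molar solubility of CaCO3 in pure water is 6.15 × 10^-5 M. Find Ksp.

Ksp = 3.78e-9

CaCO3(s) ⇌ Ca^2+(aq) + CO3^2-(aq)
Let s = molar solubility. Then [Ca^2+] = s and [CO3^2-] = s.
Ksp = [Ca^2+][CO3^2-]
Ksp = (s)(s) = s^2
With s = 6.15 x 10^-5: Ksp = 3.78 x 10^-9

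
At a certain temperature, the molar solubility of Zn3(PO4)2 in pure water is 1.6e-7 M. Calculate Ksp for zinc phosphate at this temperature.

Zn3(PO4)2(s) <=> 3 Zn^2+(aq) + 2 PO4^3-(aq)
Let s = molar solubility. Then [Zn^2+] = 3s and [PO4^3-] = 2s.
Ksp = [Zn^2+]^3[PO4^3-]^2
Ksp = (3s)^3(2s)^2 = 108s^5
With s = 1.6 × 10^-7: Ksp = 1.1 x 10^-32

Ksp ≈ 1.1 × 10^-32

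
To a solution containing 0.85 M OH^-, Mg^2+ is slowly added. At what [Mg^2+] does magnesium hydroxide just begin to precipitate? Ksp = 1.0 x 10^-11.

[Mg^2+] ≈ 1.4e-11 M

Mg(OH)2(s) ⇌ Mg^2+ + 2 OH^-
Ksp = [Mg^2+][OH^-]^2
Precipitation begins when Q = Ksp. With [OH^-] = 0.85 M:
1.0 x 10^-11 = (0.85)^2 × [Mg^2+]
[Mg^2+] = (1.0 x 10^-11 / 7.23 × 10^-1) = 1.4 x 10^-11 M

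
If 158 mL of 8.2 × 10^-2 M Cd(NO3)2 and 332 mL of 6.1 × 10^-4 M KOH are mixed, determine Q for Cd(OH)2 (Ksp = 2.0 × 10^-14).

Total volume = 158 + 332 = 490 mL.
[Cd^2+] = 8.2 × 10^-2 × (158/490) = 2.64 × 10^-2 M
[OH^-] = 6.1 × 10^-4 × (332/490) = 4.13 × 10^-4 M
Cd(OH)2(s) ⇌ Cd^2+(aq) + 2 OH^-(aq), so Q = [Cd^2+][OH^-]^2
Q = (2.64 × 10^-2)(4.13 × 10^-4)^2 = 4.5 x 10^-9
Q > Ksp, so Cd(OH)2 will precipitate.

4.5 × 10^-9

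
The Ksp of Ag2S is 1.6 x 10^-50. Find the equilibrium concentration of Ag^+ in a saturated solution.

Ag2S(s) ⇌ 2 Ag^+ + S^2-
Ksp = [Ag^+]^2[S^2-]
Let s = molar solubility. Then [Ag^+] = 2s and [S^2-] = s.
So Ksp = (2s)^2 × s = 4s^3
s^3 = 1.6 x 10^-50 / 4, so s = 1.59 x 10^-17 M
[Ag^+] = 2s = 3.2 × 10^-17 M

[Ag^+] ≈ 3.2e-17 M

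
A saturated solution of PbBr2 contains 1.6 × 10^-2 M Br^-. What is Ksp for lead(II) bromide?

PbBr2(s) ⇌ Pb^2+(aq) + 2 Br^-(aq)
Stoichiometry gives [Pb^2+] = (1/2)[Br^-] = 8.00 x 10^-3 M.
Ksp = [Pb^2+][Br^-]^2
Ksp = 8.00 x 10^-3 × (1.6 x 10^-2)^2 = 2.0 × 10^-6

Ksp = 2.0e-6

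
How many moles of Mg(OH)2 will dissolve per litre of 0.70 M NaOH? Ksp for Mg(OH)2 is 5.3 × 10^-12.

Mg(OH)2(s) <=> Mg^2+ + 2 OH^-
Ksp = [Mg^2+][OH^-]^2
Let s be the molar solubility in this solution. [Mg^2+] = s, [OH^-] = 0.70 + 2s ≈ 0.70 (common-ion effect: OH^- is already 0.70 M).
Ksp ≈ s × (0.70)^2
s = 1.1 × 10^-11 M
Check: 2s = 2.2 x 10^-11 ≪ 0.70, so the approximation is valid.

s = 1.1e-11 M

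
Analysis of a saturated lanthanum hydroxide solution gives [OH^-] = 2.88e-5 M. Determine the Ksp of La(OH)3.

La(OH)3(s) <=> La^3+(aq) + 3 OH^-(aq)
Stoichiometry gives [La^3+] = (1/3)[OH^-] = 9.600 × 10^-6 M.
Ksp = [La^3+][OH^-]^3
Ksp = 9.600 × 10^-6 × (2.88 x 10^-5)^3 = 2.29 × 10^-19

2.29 × 10^-19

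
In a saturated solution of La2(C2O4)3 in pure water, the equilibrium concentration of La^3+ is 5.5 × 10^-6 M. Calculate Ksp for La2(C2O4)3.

La2(C2O4)3(s) ⇌ 2 La^3+(aq) + 3 C2O4^2-(aq)
Stoichiometry gives [C2O4^2-] = (3/2)[La^3+] = 8.25 x 10^-6 M.
Ksp = [La^3+]^2[C2O4^2-]^3
Ksp = (5.5 × 10^-6)^2 × (8.25 × 10^-6)^3 = 1.7 × 10^-26

Ksp ≈ 1.7 x 10^-26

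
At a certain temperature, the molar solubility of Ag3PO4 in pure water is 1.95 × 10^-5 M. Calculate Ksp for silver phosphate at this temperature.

Ag3PO4(s) <=> 3 Ag^+ + PO4^3-
For each mole of Ag3PO4 that dissolves: [Ag^+] = 3s, [PO4^3-] = s.
Ksp = [Ag^+]^3[PO4^3-]
So Ksp = (3s)^3 × s = 27s^4
Ksp = 27 × (1.95 x 10^-5)^4 = 3.90 × 10^-18

Ksp ≈ 3.90 x 10^-18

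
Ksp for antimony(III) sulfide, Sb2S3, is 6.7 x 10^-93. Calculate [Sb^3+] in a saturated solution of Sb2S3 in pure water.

2.9 × 10^-19 M

Sb2S3(s) ⇌ 2 Sb^3+(aq) + 3 S^2-(aq)
Ksp = [Sb^3+]^2[S^2-]^3
With molar solubility s: [Sb^3+] = 2s, [S^2-] = 3s.
Ksp = (2s)^2(3s)^3 = 108s^5
Solving, s = (6.7 x 10^-93/108)^(1/5) = 1.44 × 10^-19 M
[Sb^3+] = 2s = 2.9 x 10^-19 M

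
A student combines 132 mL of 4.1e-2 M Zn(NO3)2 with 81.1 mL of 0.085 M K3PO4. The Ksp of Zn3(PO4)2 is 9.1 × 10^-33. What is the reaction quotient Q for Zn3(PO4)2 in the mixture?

Q = 1.7e-8

Total volume = 132 + 81.1 = 213.1 mL.
[Zn^2+] = 4.1 × 10^-2 × (132/213.1) = 2.54 x 10^-2 M
[PO4^3-] = 8.5 x 10^-2 × (81.1/213.1) = 3.23 × 10^-2 M
Zn3(PO4)2(s) ⇌ 3 Zn^2+(aq) + 2 PO4^3-(aq), so Q = [Zn^2+]^3[PO4^3-]^2
Q = (2.54 × 10^-2)^3(3.23 x 10^-2)^2 = 1.7 × 10^-8
Q > Ksp, so Zn3(PO4)2 will precipitate.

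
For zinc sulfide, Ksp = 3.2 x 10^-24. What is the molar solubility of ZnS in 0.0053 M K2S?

ZnS(s) ⇌ Zn^2+ + S^2-
Ksp = [Zn^2+][S^2-]
If s mol/L dissolves here, [Zn^2+] = s, [S^2-] = 0.0053 + s ≈ 0.0053 (since S^2- from K2S dominates).
Ksp ≈ s × 0.0053
s = 6.0 x 10^-22 M
Check: s = 6.0 x 10^-22 ≪ 0.0053, so the approximation is valid.

s ≈ 6.0e-22 M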